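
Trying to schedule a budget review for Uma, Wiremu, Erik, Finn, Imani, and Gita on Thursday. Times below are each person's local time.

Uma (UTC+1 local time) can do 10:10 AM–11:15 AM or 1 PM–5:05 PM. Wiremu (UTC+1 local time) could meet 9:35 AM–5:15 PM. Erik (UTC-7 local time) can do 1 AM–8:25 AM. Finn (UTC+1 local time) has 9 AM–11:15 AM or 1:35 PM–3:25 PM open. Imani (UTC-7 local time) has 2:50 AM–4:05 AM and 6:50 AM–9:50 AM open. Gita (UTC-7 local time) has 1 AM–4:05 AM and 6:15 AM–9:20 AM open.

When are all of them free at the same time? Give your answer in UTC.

09:50-10:15, 13:50-14:25

Uma in UTC: 09:10-10:15, 12:00-16:05 (subtract 1h to convert from UTC+1).
Wiremu in UTC: 08:35-16:15 (subtract 1h to convert from UTC+1).
Erik in UTC: 08:00-15:25 (add 7h to convert from UTC-7).
Finn in UTC: 08:00-10:15, 12:35-14:25 (subtract 1h to convert from UTC+1).
Imani in UTC: 09:50-11:05, 13:50-16:50 (add 7h to convert from UTC-7).
Gita in UTC: 08:00-11:05, 13:15-16:20 (add 7h to convert from UTC-7).
Uma ∩ Wiremu: 09:10-10:15, 12:00-16:05.
Uma ∩ Wiremu ∩ Erik: 09:10-10:15, 12:00-15:25.
Uma ∩ Wiremu ∩ Erik ∩ Finn: 09:10-10:15, 12:35-14:25.
Uma ∩ Wiremu ∩ Erik ∩ Finn ∩ Imani: 09:50-10:15, 13:50-14:25.
Uma ∩ Wiremu ∩ Erik ∩ Finn ∩ Imani ∩ Gita: 09:50-10:15, 13:50-14:25.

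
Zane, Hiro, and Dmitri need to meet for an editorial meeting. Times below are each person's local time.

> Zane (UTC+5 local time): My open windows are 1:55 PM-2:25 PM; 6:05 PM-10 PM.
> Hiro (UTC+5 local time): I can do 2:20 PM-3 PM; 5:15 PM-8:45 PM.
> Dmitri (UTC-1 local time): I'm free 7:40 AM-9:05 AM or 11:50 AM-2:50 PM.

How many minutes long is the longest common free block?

160

Zane in UTC: 08:55-09:25, 13:05-17:00 (subtract 5h to convert from UTC+5).
Hiro in UTC: 09:20-10:00, 12:15-15:45 (subtract 5h to convert from UTC+5).
Dmitri in UTC: 08:40-10:05, 12:50-15:50 (add 1h to convert from UTC-1).
Zane ∩ Hiro: 09:20-09:25, 13:05-15:45.
Zane ∩ Hiro ∩ Dmitri: 09:20-09:25, 13:05-15:45.
The longest is 13:05-15:45 at 160 minutes.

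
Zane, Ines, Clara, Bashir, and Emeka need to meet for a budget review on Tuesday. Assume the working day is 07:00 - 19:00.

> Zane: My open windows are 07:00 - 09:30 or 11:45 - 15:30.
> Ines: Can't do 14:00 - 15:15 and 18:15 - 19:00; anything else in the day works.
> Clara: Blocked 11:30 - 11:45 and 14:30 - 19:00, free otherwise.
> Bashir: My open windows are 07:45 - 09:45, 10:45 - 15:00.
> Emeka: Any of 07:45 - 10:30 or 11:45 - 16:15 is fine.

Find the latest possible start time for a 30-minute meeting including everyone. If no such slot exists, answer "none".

Zane free: 07:00-09:30, 11:45-15:30.
Ines free: 07:00-14:00, 15:15-18:15 (invert busy blocks within the working day).
Clara free: 07:00-11:30, 11:45-14:30 (invert busy blocks within the working day).
Bashir free: 07:45-09:45, 10:45-15:00.
Emeka free: 07:45-10:30, 11:45-16:15.
Zane ∩ Ines: 07:00-09:30, 11:45-14:00, 15:15-15:30.
Zane ∩ Ines ∩ Clara: 07:00-09:30, 11:45-14:00.
Zane ∩ Ines ∩ Clara ∩ Bashir: 07:45-09:30, 11:45-14:00.
Zane ∩ Ines ∩ Clara ∩ Bashir ∩ Emeka: 07:45-09:30, 11:45-14:00.
The last common window of at least 30 minutes is 11:45-14:00; a 30-minute meeting can start as late as 13:30 and still end by 14:00.

13:30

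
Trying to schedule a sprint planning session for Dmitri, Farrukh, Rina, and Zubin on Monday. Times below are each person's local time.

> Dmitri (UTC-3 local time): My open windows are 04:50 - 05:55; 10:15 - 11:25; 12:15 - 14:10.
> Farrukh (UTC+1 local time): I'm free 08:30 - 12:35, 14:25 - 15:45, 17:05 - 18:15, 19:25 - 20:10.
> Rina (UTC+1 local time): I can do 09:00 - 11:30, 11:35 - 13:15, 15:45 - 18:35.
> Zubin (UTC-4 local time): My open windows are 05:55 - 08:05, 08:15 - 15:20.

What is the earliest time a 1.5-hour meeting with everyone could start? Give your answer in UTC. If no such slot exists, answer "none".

Dmitri in UTC: 07:50-08:55, 13:15-14:25, 15:15-17:10 (add 3h to convert from UTC-3).
Farrukh in UTC: 07:30-11:35, 13:25-14:45, 16:05-17:15, 18:25-19:10 (subtract 1h to convert from UTC+1).
Rina in UTC: 08:00-10:30, 10:35-12:15, 14:45-17:35 (subtract 1h to convert from UTC+1).
Zubin in UTC: 09:55-12:05, 12:15-19:20 (add 4h to convert from UTC-4).
Dmitri ∩ Farrukh: 07:50-08:55, 13:25-14:25, 16:05-17:10.
Dmitri ∩ Farrukh ∩ Rina: 08:00-08:55, 16:05-17:10.
Dmitri ∩ Farrukh ∩ Rina ∩ Zubin: 16:05-17:10.
Those are the intersection windows.
No common window is at least 90 minutes long.

none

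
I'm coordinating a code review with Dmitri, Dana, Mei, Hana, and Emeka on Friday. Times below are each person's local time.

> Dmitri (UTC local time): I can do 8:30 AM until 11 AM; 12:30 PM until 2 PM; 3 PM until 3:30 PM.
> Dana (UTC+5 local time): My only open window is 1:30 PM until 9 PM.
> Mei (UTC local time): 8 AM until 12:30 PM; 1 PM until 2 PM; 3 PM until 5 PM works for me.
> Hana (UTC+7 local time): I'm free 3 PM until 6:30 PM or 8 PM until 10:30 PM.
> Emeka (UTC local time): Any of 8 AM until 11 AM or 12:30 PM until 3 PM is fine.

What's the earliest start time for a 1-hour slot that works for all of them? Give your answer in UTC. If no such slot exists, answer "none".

Dmitri in UTC: 08:30-11:00, 12:30-14:00, 15:00-15:30.
Dana in UTC: 08:30-16:00 (subtract 5h to convert from UTC+5).
Mei in UTC: 08:00-12:30, 13:00-14:00, 15:00-17:00.
Hana in UTC: 08:00-11:30, 13:00-15:30 (subtract 7h to convert from UTC+7).
Emeka in UTC: 08:00-11:00, 12:30-15:00.
Dmitri ∩ Dana: 08:30-11:00, 12:30-14:00, 15:00-15:30.
Dmitri ∩ Dana ∩ Mei: 08:30-11:00, 13:00-14:00, 15:00-15:30.
Dmitri ∩ Dana ∩ Mei ∩ Hana: 08:30-11:00, 13:00-14:00, 15:00-15:30.
Dmitri ∩ Dana ∩ Mei ∩ Hana ∩ Emeka: 08:30-11:00, 13:00-14:00.
The first common window of at least 60 minutes is 08:30-11:00, so the earliest start is 08:30.

08:30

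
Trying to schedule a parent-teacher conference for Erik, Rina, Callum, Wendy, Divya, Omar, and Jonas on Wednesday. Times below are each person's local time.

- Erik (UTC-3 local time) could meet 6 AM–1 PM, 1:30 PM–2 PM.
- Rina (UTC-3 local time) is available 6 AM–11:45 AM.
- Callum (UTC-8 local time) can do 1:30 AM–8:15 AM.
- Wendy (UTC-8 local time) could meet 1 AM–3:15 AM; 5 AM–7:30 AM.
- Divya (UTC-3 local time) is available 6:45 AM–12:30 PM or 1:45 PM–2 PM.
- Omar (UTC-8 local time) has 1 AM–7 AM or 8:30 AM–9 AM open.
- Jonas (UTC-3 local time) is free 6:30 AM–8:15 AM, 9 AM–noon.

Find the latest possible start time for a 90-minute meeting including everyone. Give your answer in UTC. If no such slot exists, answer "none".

Erik in UTC: 09:00-16:00, 16:30-17:00 (add 3h to convert from UTC-3).
Rina in UTC: 09:00-14:45 (add 3h to convert from UTC-3).
Callum in UTC: 09:30-16:15 (add 8h to convert from UTC-8).
Wendy in UTC: 09:00-11:15, 13:00-15:30 (add 8h to convert from UTC-8).
Divya in UTC: 09:45-15:30, 16:45-17:00 (add 3h to convert from UTC-3).
Omar in UTC: 09:00-15:00, 16:30-17:00 (add 8h to convert from UTC-8).
Jonas in UTC: 09:30-11:15, 12:00-15:00 (add 3h to convert from UTC-3).
Erik ∩ Rina: 09:00-14:45.
Erik ∩ Rina ∩ Callum: 09:30-14:45.
Erik ∩ Rina ∩ Callum ∩ Wendy: 09:30-11:15, 13:00-14:45.
Erik ∩ Rina ∩ Callum ∩ Wendy ∩ Divya: 09:45-11:15, 13:00-14:45.
Erik ∩ Rina ∩ Callum ∩ Wendy ∩ Divya ∩ Omar: 09:45-11:15, 13:00-14:45.
Erik ∩ Rina ∩ Callum ∩ Wendy ∩ Divya ∩ Omar ∩ Jonas: 09:45-11:15, 13:00-14:45.
The last common window of at least 90 minutes is 13:00-14:45; a 90-minute meeting can start as late as 13:15 and still end by 14:45.

13:15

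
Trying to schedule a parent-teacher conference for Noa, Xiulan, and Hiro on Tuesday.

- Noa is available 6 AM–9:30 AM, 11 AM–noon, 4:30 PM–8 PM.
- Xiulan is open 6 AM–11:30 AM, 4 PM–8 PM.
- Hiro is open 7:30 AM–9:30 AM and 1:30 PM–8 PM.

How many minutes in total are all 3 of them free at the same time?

330

Noa ∩ Xiulan: 06:00-09:30, 11:00-11:30, 16:30-20:00.
Noa ∩ Xiulan ∩ Hiro: 07:30-09:30, 16:30-20:00.
Summing the common windows: 120 + 210 = 330 minutes.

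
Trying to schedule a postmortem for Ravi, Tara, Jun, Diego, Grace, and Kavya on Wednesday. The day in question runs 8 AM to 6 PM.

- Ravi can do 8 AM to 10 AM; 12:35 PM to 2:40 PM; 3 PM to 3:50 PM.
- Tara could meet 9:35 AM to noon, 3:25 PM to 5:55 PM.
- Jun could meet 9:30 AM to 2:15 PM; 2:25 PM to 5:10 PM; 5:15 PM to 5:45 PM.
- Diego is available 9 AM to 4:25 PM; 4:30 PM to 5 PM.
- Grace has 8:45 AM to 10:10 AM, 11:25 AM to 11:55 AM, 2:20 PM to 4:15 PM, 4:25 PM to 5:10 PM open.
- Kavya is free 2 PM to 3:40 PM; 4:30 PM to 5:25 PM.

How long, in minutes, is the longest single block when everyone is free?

15

Ravi ∩ Tara: 09:35-10:00, 15:25-15:50.
Ravi ∩ Tara ∩ Jun: 09:35-10:00, 15:25-15:50.
Ravi ∩ Tara ∩ Jun ∩ Diego: 09:35-10:00, 15:25-15:50.
Ravi ∩ Tara ∩ Jun ∩ Diego ∩ Grace: 09:35-10:00, 15:25-15:50.
Ravi ∩ Tara ∩ Jun ∩ Diego ∩ Grace ∩ Kavya: 15:25-15:40.
The longest is 15:25-15:40 at 15 minutes.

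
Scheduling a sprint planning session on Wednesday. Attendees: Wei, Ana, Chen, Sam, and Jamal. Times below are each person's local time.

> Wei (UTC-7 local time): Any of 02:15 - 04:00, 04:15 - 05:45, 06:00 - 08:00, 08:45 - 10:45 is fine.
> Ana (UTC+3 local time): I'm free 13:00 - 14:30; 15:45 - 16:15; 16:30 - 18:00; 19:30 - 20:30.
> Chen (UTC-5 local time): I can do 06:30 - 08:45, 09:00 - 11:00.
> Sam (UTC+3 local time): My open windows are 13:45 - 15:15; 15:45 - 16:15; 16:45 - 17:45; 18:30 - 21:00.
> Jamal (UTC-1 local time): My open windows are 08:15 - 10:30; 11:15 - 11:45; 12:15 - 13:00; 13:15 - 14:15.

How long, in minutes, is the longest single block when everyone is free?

30

Wei in UTC: 09:15-11:00, 11:15-12:45, 13:00-15:00, 15:45-17:45 (add 7h to convert from UTC-7).
Ana in UTC: 10:00-11:30, 12:45-13:15, 13:30-15:00, 16:30-17:30 (subtract 3h to convert from UTC+3).
Chen in UTC: 11:30-13:45, 14:00-16:00 (add 5h to convert from UTC-5).
Sam in UTC: 10:45-12:15, 12:45-13:15, 13:45-14:45, 15:30-18:00 (subtract 3h to convert from UTC+3).
Jamal in UTC: 09:15-11:30, 12:15-12:45, 13:15-14:00, 14:15-15:15 (add 1h to convert from UTC-1).
Wei ∩ Ana: 10:00-11:00, 11:15-11:30, 13:00-13:15, 13:30-15:00, 16:30-17:30.
Wei ∩ Ana ∩ Chen: 13:00-13:15, 13:30-13:45, 14:00-15:00.
Wei ∩ Ana ∩ Chen ∩ Sam: 13:00-13:15, 14:00-14:45.
Wei ∩ Ana ∩ Chen ∩ Sam ∩ Jamal: 14:15-14:45.
The longest is 14:15-14:45 at 30 minutes.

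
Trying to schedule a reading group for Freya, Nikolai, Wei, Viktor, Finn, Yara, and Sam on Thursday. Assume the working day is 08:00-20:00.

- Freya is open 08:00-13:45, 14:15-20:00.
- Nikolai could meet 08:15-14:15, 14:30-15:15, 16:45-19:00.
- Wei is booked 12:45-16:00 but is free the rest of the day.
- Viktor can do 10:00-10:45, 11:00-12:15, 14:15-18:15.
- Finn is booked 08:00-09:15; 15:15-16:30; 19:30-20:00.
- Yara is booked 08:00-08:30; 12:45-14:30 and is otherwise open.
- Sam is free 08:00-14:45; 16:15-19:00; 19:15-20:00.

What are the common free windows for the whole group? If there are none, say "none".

Freya free: 08:00-13:45, 14:15-20:00.
Nikolai free: 08:15-14:15, 14:30-15:15, 16:45-19:00.
Wei free: 08:00-12:45, 16:00-20:00 (invert busy blocks within the working day).
Viktor free: 10:00-10:45, 11:00-12:15, 14:15-18:15.
Finn free: 09:15-15:15, 16:30-19:30 (invert busy blocks within the working day).
Yara free: 08:30-12:45, 14:30-20:00 (invert busy blocks within the working day).
Sam free: 08:00-14:45, 16:15-19:00, 19:15-20:00.
Freya ∩ Nikolai: 08:15-13:45, 14:30-15:15, 16:45-19:00.
Freya ∩ Nikolai ∩ Wei: 08:15-12:45, 16:45-19:00.
Freya ∩ Nikolai ∩ Wei ∩ Viktor: 10:00-10:45, 11:00-12:15, 16:45-18:15.
Freya ∩ Nikolai ∩ Wei ∩ Viktor ∩ Finn: 10:00-10:45, 11:00-12:15, 16:45-18:15.
Freya ∩ Nikolai ∩ Wei ∩ Viktor ∩ Finn ∩ Yara: 10:00-10:45, 11:00-12:15, 16:45-18:15.
Freya ∩ Nikolai ∩ Wei ∩ Viktor ∩ Finn ∩ Yara ∩ Sam: 10:00-10:45, 11:00-12:15, 16:45-18:15.
So the common availability across everyone is 10:00-10:45, 11:00-12:15, 16:45-18:15.

10:00-10:45, 11:00-12:15, 16:45-18:15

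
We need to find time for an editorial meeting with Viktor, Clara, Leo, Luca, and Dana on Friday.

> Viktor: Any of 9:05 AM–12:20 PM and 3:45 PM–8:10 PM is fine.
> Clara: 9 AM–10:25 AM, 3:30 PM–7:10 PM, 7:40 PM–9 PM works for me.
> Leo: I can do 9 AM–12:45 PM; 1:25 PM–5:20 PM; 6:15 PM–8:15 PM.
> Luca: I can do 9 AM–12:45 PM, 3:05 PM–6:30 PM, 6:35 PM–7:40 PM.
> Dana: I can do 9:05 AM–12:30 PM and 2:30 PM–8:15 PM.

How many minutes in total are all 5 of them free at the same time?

Viktor ∩ Clara: 09:05-10:25, 15:45-19:10, 19:40-20:10.
Viktor ∩ Clara ∩ Leo: 09:05-10:25, 15:45-17:20, 18:15-19:10, 19:40-20:10.
Viktor ∩ Clara ∩ Leo ∩ Luca: 09:05-10:25, 15:45-17:20, 18:15-18:30, 18:35-19:10.
Viktor ∩ Clara ∩ Leo ∩ Luca ∩ Dana: 09:05-10:25, 15:45-17:20, 18:15-18:30, 18:35-19:10.
Those are the intersection windows.
Summing the common windows: 80 + 95 + 15 + 35 = 225 minutes.

225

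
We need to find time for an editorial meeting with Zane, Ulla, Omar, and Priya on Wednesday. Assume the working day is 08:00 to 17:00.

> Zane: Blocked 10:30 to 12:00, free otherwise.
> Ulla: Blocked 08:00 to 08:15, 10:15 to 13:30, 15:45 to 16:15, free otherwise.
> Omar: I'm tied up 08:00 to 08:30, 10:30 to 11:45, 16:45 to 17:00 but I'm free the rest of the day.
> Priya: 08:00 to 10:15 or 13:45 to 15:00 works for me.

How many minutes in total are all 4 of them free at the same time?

180

Zane free: 08:00-10:30, 12:00-17:00 (invert busy blocks within the working day).
Ulla free: 08:15-10:15, 13:30-15:45, 16:15-17:00 (invert busy blocks within the working day).
Omar free: 08:30-10:30, 11:45-16:45 (invert busy blocks within the working day).
Priya free: 08:00-10:15, 13:45-15:00.
Zane ∩ Ulla: 08:15-10:15, 13:30-15:45, 16:15-17:00.
Zane ∩ Ulla ∩ Omar: 08:30-10:15, 13:30-15:45, 16:15-16:45.
Zane ∩ Ulla ∩ Omar ∩ Priya: 08:30-10:15, 13:45-15:00.
Summing the common windows: 105 + 75 = 180 minutes.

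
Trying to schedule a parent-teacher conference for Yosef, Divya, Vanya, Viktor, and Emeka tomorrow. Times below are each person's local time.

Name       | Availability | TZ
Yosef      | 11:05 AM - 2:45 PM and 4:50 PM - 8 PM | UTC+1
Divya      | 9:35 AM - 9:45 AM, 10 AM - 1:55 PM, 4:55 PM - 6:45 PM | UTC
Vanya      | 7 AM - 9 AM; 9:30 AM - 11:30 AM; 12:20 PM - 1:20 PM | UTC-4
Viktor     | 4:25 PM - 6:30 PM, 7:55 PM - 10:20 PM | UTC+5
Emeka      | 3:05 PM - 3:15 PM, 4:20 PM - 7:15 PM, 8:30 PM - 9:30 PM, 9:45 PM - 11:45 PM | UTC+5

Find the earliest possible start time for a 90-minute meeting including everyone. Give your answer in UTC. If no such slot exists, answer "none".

11:25

Yosef in UTC: 10:05-13:45, 15:50-19:00 (subtract 1h to convert from UTC+1).
Divya in UTC: 09:35-09:45, 10:00-13:55, 16:55-18:45.
Vanya in UTC: 11:00-13:00, 13:30-15:30, 16:20-17:20 (add 4h to convert from UTC-4).
Viktor in UTC: 11:25-13:30, 14:55-17:20 (subtract 5h to convert from UTC+5).
Emeka in UTC: 10:05-10:15, 11:20-14:15, 15:30-16:30, 16:45-18:45 (subtract 5h to convert from UTC+5).
Yosef ∩ Divya: 10:05-13:45, 16:55-18:45.
Yosef ∩ Divya ∩ Vanya: 11:00-13:00, 13:30-13:45, 16:55-17:20.
Yosef ∩ Divya ∩ Vanya ∩ Viktor: 11:25-13:00, 16:55-17:20.
Yosef ∩ Divya ∩ Vanya ∩ Viktor ∩ Emeka: 11:25-13:00, 16:55-17:20.
So the common availability across everyone is 11:25-13:00, 16:55-17:20.
The first common window of at least 90 minutes is 11:25-13:00, so the earliest start is 11:25.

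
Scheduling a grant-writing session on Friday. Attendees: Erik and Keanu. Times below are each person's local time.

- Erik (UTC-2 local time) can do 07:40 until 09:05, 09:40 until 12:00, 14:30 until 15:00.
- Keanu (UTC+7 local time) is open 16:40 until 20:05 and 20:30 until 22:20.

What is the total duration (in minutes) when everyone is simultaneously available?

Erik in UTC: 09:40-11:05, 11:40-14:00, 16:30-17:00 (add 2h to convert from UTC-2).
Keanu in UTC: 09:40-13:05, 13:30-15:20 (subtract 7h to convert from UTC+7).
Erik ∩ Keanu: 09:40-11:05, 11:40-13:05, 13:30-14:00.
So the common availability across everyone is 09:40-11:05, 11:40-13:05, 13:30-14:00.
Summing the common windows: 85 + 85 + 30 = 200 minutes.

200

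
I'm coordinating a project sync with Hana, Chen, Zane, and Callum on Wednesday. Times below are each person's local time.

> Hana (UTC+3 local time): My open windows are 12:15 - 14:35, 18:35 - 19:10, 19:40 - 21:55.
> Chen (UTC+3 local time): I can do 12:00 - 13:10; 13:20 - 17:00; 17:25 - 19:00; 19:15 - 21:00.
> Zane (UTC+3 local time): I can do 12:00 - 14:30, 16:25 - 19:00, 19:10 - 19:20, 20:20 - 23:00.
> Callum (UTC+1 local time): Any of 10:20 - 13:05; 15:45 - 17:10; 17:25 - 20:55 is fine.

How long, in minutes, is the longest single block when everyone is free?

Hana in UTC: 09:15-11:35, 15:35-16:10, 16:40-18:55 (subtract 3h to convert from UTC+3).
Chen in UTC: 09:00-10:10, 10:20-14:00, 14:25-16:00, 16:15-18:00 (subtract 3h to convert from UTC+3).
Zane in UTC: 09:00-11:30, 13:25-16:00, 16:10-16:20, 17:20-20:00 (subtract 3h to convert from UTC+3).
Callum in UTC: 09:20-12:05, 14:45-16:10, 16:25-19:55 (subtract 1h to convert from UTC+1).
Hana ∩ Chen: 09:15-10:10, 10:20-11:35, 15:35-16:00, 16:40-18:00.
Hana ∩ Chen ∩ Zane: 09:15-10:10, 10:20-11:30, 15:35-16:00, 17:20-18:00.
Hana ∩ Chen ∩ Zane ∩ Callum: 09:20-10:10, 10:20-11:30, 15:35-16:00, 17:20-18:00.
The longest is 10:20-11:30 at 70 minutes.

70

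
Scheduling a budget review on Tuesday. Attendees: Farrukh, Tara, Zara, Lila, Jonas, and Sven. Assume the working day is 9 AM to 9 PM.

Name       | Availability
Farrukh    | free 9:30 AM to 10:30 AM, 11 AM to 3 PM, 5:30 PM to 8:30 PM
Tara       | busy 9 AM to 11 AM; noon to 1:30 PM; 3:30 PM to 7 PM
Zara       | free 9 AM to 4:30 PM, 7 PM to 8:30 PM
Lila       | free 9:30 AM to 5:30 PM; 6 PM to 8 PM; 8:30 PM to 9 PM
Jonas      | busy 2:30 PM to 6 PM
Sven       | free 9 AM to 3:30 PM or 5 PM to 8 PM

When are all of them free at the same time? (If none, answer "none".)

11:00-12:00, 13:30-14:30, 19:00-20:00

Farrukh free: 09:30-10:30, 11:00-15:00, 17:30-20:30.
Tara free: 11:00-12:00, 13:30-15:30, 19:00-21:00 (invert busy blocks within the working day).
Zara free: 09:00-16:30, 19:00-20:30.
Lila free: 09:30-17:30, 18:00-20:00, 20:30-21:00.
Jonas free: 09:00-14:30, 18:00-21:00 (invert busy blocks within the working day).
Sven free: 09:00-15:30, 17:00-20:00.
Farrukh ∩ Tara: 11:00-12:00, 13:30-15:00, 19:00-20:30.
Farrukh ∩ Tara ∩ Zara: 11:00-12:00, 13:30-15:00, 19:00-20:30.
Farrukh ∩ Tara ∩ Zara ∩ Lila: 11:00-12:00, 13:30-15:00, 19:00-20:00.
Farrukh ∩ Tara ∩ Zara ∩ Lila ∩ Jonas: 11:00-12:00, 13:30-14:30, 19:00-20:00.
Farrukh ∩ Tara ∩ Zara ∩ Lila ∩ Jonas ∩ Sven: 11:00-12:00, 13:30-14:30, 19:00-20:00.
So the common availability across everyone is 11:00-12:00, 13:30-14:30, 19:00-20:00.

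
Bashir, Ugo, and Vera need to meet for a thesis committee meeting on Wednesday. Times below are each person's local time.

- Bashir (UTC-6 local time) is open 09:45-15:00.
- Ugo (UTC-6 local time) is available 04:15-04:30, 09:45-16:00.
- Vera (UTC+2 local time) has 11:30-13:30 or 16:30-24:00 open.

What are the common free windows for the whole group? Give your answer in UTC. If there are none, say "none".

15:45-21:00

Bashir in UTC: 15:45-21:00 (add 6h to convert from UTC-6).
Ugo in UTC: 10:15-10:30, 15:45-22:00 (add 6h to convert from UTC-6).
Vera in UTC: 09:30-11:30, 14:30-22:00 (subtract 2h to convert from UTC+2).
Bashir ∩ Ugo: 15:45-21:00.
Bashir ∩ Ugo ∩ Vera: 15:45-21:00.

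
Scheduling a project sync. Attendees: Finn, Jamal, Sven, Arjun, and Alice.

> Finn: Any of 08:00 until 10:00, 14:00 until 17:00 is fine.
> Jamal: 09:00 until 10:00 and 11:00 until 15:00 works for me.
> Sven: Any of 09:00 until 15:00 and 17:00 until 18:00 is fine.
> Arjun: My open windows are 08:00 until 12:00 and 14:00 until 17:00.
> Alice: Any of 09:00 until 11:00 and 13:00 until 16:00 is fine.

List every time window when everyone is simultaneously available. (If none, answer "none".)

09:00-10:00, 14:00-15:00

Finn ∩ Jamal: 09:00-10:00, 14:00-15:00.
Finn ∩ Jamal ∩ Sven: 09:00-10:00, 14:00-15:00.
Finn ∩ Jamal ∩ Sven ∩ Arjun: 09:00-10:00, 14:00-15:00.
Finn ∩ Jamal ∩ Sven ∩ Arjun ∩ Alice: 09:00-10:00, 14:00-15:00.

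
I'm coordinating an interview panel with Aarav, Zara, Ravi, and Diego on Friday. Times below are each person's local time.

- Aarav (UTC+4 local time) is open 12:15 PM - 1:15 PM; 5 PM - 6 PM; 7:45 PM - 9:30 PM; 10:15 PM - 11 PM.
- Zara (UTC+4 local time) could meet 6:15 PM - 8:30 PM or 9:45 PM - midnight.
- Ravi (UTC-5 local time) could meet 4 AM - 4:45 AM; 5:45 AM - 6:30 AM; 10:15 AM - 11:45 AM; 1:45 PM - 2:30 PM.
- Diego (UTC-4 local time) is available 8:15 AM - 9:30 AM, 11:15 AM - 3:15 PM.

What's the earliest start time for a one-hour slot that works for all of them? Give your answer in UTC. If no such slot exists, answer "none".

Aarav in UTC: 08:15-09:15, 13:00-14:00, 15:45-17:30, 18:15-19:00 (subtract 4h to convert from UTC+4).
Zara in UTC: 14:15-16:30, 17:45-20:00 (subtract 4h to convert from UTC+4).
Ravi in UTC: 09:00-09:45, 10:45-11:30, 15:15-16:45, 18:45-19:30 (add 5h to convert from UTC-5).
Diego in UTC: 12:15-13:30, 15:15-19:15 (add 4h to convert from UTC-4).
Aarav ∩ Zara: 15:45-16:30, 18:15-19:00.
Aarav ∩ Zara ∩ Ravi: 15:45-16:30, 18:45-19:00.
Aarav ∩ Zara ∩ Ravi ∩ Diego: 15:45-16:30, 18:45-19:00.
No common window is at least 60 minutes long.

none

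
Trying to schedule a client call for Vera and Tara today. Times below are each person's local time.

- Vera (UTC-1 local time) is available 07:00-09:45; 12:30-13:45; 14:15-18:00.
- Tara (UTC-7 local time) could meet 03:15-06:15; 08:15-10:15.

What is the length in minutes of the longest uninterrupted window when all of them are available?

120

Vera in UTC: 08:00-10:45, 13:30-14:45, 15:15-19:00 (add 1h to convert from UTC-1).
Tara in UTC: 10:15-13:15, 15:15-17:15 (add 7h to convert from UTC-7).
Vera ∩ Tara: 10:15-10:45, 15:15-17:15.
Those are the intersection windows.
The longest is 15:15-17:15 at 120 minutes.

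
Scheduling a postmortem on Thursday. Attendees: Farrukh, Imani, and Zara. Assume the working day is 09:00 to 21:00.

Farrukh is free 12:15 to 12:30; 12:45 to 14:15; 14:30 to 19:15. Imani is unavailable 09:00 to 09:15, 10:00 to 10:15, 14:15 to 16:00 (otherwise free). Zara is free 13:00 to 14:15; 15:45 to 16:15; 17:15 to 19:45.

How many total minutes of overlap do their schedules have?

210

Farrukh free: 12:15-12:30, 12:45-14:15, 14:30-19:15.
Imani free: 09:15-10:00, 10:15-14:15, 16:00-21:00 (invert busy blocks within the working day).
Zara free: 13:00-14:15, 15:45-16:15, 17:15-19:45.
Farrukh ∩ Imani: 12:15-12:30, 12:45-14:15, 16:00-19:15.
Farrukh ∩ Imani ∩ Zara: 13:00-14:15, 16:00-16:15, 17:15-19:15.
Those are the intersection windows.
Summing the common windows: 75 + 15 + 120 = 210 minutes.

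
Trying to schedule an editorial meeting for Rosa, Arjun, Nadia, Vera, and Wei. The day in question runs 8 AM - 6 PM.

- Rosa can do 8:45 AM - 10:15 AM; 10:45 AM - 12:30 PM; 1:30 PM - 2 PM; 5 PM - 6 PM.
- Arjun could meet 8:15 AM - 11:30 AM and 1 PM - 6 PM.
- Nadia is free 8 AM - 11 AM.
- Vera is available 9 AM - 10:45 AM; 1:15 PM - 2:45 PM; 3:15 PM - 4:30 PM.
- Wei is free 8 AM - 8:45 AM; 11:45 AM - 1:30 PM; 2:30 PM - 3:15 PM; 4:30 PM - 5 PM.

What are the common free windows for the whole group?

none

Rosa ∩ Arjun: 08:45-10:15, 10:45-11:30, 13:30-14:00, 17:00-18:00.
Rosa ∩ Arjun ∩ Nadia: 08:45-10:15, 10:45-11:00.
Rosa ∩ Arjun ∩ Nadia ∩ Vera: 09:00-10:15.
Rosa ∩ Arjun ∩ Nadia ∩ Vera ∩ Wei: ∅.
There is no time when everyone is free.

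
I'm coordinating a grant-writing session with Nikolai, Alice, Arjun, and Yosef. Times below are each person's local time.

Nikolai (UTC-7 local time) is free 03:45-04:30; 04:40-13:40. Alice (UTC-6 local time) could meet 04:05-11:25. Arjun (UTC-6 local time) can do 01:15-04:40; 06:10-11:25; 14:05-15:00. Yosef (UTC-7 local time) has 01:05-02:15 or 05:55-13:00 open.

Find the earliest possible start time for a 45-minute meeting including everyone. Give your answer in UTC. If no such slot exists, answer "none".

Nikolai in UTC: 10:45-11:30, 11:40-20:40 (add 7h to convert from UTC-7).
Alice in UTC: 10:05-17:25 (add 6h to convert from UTC-6).
Arjun in UTC: 07:15-10:40, 12:10-17:25, 20:05-21:00 (add 6h to convert from UTC-6).
Yosef in UTC: 08:05-09:15, 12:55-20:00 (add 7h to convert from UTC-7).
Nikolai ∩ Alice: 10:45-11:30, 11:40-17:25.
Nikolai ∩ Alice ∩ Arjun: 12:10-17:25.
Nikolai ∩ Alice ∩ Arjun ∩ Yosef: 12:55-17:25.
So the common availability across everyone is 12:55-17:25.
The first common window of at least 45 minutes is 12:55-17:25, so the earliest start is 12:55.

12:55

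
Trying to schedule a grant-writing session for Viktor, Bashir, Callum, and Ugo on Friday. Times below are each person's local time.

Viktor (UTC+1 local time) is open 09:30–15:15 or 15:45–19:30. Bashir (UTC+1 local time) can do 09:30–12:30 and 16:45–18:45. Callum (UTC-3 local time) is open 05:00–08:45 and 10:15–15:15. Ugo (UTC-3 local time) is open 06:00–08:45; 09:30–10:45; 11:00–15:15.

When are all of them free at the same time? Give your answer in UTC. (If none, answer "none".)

Viktor in UTC: 08:30-14:15, 14:45-18:30 (subtract 1h to convert from UTC+1).
Bashir in UTC: 08:30-11:30, 15:45-17:45 (subtract 1h to convert from UTC+1).
Callum in UTC: 08:00-11:45, 13:15-18:15 (add 3h to convert from UTC-3).
Ugo in UTC: 09:00-11:45, 12:30-13:45, 14:00-18:15 (add 3h to convert from UTC-3).
Viktor ∩ Bashir: 08:30-11:30, 15:45-17:45.
Viktor ∩ Bashir ∩ Callum: 08:30-11:30, 15:45-17:45.
Viktor ∩ Bashir ∩ Callum ∩ Ugo: 09:00-11:30, 15:45-17:45.

09:00-11:30, 15:45-17:45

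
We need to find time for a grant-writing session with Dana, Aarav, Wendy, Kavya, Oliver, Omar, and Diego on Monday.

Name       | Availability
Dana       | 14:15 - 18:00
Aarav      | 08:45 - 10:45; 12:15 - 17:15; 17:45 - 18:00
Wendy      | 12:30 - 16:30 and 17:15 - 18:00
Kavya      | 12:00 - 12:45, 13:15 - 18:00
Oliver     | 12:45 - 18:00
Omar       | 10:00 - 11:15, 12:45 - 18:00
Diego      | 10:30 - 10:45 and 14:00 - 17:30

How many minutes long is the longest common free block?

Dana ∩ Aarav: 14:15-17:15, 17:45-18:00.
Dana ∩ Aarav ∩ Wendy: 14:15-16:30, 17:45-18:00.
Dana ∩ Aarav ∩ Wendy ∩ Kavya: 14:15-16:30, 17:45-18:00.
Dana ∩ Aarav ∩ Wendy ∩ Kavya ∩ Oliver: 14:15-16:30, 17:45-18:00.
Dana ∩ Aarav ∩ Wendy ∩ Kavya ∩ Oliver ∩ Omar: 14:15-16:30, 17:45-18:00.
Dana ∩ Aarav ∩ Wendy ∩ Kavya ∩ Oliver ∩ Omar ∩ Diego: 14:15-16:30.
So the common availability across everyone is 14:15-16:30.
The longest is 14:15-16:30 at 135 minutes.

135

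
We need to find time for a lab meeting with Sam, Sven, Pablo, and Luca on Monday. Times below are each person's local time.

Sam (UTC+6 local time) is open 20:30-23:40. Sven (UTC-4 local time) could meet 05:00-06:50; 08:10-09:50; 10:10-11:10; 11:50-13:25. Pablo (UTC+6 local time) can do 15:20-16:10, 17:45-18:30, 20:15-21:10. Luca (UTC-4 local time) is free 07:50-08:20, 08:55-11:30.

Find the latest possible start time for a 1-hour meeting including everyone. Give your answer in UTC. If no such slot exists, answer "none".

none

Sam in UTC: 14:30-17:40 (subtract 6h to convert from UTC+6).
Sven in UTC: 09:00-10:50, 12:10-13:50, 14:10-15:10, 15:50-17:25 (add 4h to convert from UTC-4).
Pablo in UTC: 09:20-10:10, 11:45-12:30, 14:15-15:10 (subtract 6h to convert from UTC+6).
Luca in UTC: 11:50-12:20, 12:55-15:30 (add 4h to convert from UTC-4).
Sam ∩ Sven: 14:30-15:10, 15:50-17:25.
Sam ∩ Sven ∩ Pablo: 14:30-15:10.
Sam ∩ Sven ∩ Pablo ∩ Luca: 14:30-15:10.
Those are the intersection windows.
No common window is at least 60 minutes long.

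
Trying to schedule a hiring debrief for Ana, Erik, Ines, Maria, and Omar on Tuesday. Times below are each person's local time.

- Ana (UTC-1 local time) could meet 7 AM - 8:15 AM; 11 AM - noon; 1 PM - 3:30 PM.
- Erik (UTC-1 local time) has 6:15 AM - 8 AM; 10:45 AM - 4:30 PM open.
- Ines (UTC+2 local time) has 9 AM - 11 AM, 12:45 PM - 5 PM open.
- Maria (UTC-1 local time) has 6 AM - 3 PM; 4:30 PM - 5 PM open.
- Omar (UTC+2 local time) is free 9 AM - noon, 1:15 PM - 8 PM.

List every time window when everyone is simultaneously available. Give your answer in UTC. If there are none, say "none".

Ana in UTC: 08:00-09:15, 12:00-13:00, 14:00-16:30 (add 1h to convert from UTC-1).
Erik in UTC: 07:15-09:00, 11:45-17:30 (add 1h to convert from UTC-1).
Ines in UTC: 07:00-09:00, 10:45-15:00 (subtract 2h to convert from UTC+2).
Maria in UTC: 07:00-16:00, 17:30-18:00 (add 1h to convert from UTC-1).
Omar in UTC: 07:00-10:00, 11:15-18:00 (subtract 2h to convert from UTC+2).
Ana ∩ Erik: 08:00-09:00, 12:00-13:00, 14:00-16:30.
Ana ∩ Erik ∩ Ines: 08:00-09:00, 12:00-13:00, 14:00-15:00.
Ana ∩ Erik ∩ Ines ∩ Maria: 08:00-09:00, 12:00-13:00, 14:00-15:00.
Ana ∩ Erik ∩ Ines ∩ Maria ∩ Omar: 08:00-09:00, 12:00-13:00, 14:00-15:00.

08:00-09:00, 12:00-13:00, 14:00-15:00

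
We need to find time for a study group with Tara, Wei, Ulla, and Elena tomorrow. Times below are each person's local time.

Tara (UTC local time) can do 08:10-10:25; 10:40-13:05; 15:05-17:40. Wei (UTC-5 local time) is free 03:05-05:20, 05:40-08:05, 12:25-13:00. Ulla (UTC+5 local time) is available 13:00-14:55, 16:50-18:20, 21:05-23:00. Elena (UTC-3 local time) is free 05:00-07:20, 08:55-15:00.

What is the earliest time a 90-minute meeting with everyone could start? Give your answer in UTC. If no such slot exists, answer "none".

Tara in UTC: 08:10-10:25, 10:40-13:05, 15:05-17:40.
Wei in UTC: 08:05-10:20, 10:40-13:05, 17:25-18:00 (add 5h to convert from UTC-5).
Ulla in UTC: 08:00-09:55, 11:50-13:20, 16:05-18:00 (subtract 5h to convert from UTC+5).
Elena in UTC: 08:00-10:20, 11:55-18:00 (add 3h to convert from UTC-3).
Tara ∩ Wei: 08:10-10:20, 10:40-13:05, 17:25-17:40.
Tara ∩ Wei ∩ Ulla: 08:10-09:55, 11:50-13:05, 17:25-17:40.
Tara ∩ Wei ∩ Ulla ∩ Elena: 08:10-09:55, 11:55-13:05, 17:25-17:40.
The first common window of at least 90 minutes is 08:10-09:55, so the earliest start is 08:10.

08:10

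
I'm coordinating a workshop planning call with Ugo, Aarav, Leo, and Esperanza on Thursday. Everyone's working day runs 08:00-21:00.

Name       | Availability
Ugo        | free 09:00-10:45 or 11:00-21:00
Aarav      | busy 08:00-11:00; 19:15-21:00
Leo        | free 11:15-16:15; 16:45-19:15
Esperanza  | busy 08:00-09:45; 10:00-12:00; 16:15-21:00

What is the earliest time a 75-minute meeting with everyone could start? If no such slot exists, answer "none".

Ugo free: 09:00-10:45, 11:00-21:00.
Aarav free: 11:00-19:15 (invert busy blocks within the working day).
Leo free: 11:15-16:15, 16:45-19:15.
Esperanza free: 09:45-10:00, 12:00-16:15 (invert busy blocks within the working day).
Ugo ∩ Aarav: 11:00-19:15.
Ugo ∩ Aarav ∩ Leo: 11:15-16:15, 16:45-19:15.
Ugo ∩ Aarav ∩ Leo ∩ Esperanza: 12:00-16:15.
Those are the intersection windows.
The first common window of at least 75 minutes is 12:00-16:15, so the earliest start is 12:00.

12:00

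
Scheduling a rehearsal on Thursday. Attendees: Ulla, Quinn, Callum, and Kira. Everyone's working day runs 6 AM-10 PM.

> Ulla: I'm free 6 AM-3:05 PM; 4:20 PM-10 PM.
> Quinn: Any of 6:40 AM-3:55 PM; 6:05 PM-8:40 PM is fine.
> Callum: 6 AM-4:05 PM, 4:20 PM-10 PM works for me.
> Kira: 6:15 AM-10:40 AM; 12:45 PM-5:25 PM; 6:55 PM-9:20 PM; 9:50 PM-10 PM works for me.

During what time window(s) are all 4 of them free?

Ulla ∩ Quinn: 06:40-15:05, 18:05-20:40.
Ulla ∩ Quinn ∩ Callum: 06:40-15:05, 18:05-20:40.
Ulla ∩ Quinn ∩ Callum ∩ Kira: 06:40-10:40, 12:45-15:05, 18:55-20:40.

06:40-10:40, 12:45-15:05, 18:55-20:40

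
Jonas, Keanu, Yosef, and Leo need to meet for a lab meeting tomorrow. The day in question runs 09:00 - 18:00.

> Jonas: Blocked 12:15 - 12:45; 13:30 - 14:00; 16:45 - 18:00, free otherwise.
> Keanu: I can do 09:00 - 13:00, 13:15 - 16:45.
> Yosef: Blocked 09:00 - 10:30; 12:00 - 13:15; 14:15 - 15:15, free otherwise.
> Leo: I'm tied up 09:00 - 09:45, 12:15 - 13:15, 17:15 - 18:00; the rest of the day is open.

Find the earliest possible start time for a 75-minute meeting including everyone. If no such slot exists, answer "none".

Jonas free: 09:00-12:15, 12:45-13:30, 14:00-16:45 (invert busy blocks within the working day).
Keanu free: 09:00-13:00, 13:15-16:45.
Yosef free: 10:30-12:00, 13:15-14:15, 15:15-18:00 (invert busy blocks within the working day).
Leo free: 09:45-12:15, 13:15-17:15 (invert busy blocks within the working day).
Jonas ∩ Keanu: 09:00-12:15, 12:45-13:00, 13:15-13:30, 14:00-16:45.
Jonas ∩ Keanu ∩ Yosef: 10:30-12:00, 13:15-13:30, 14:00-14:15, 15:15-16:45.
Jonas ∩ Keanu ∩ Yosef ∩ Leo: 10:30-12:00, 13:15-13:30, 14:00-14:15, 15:15-16:45.
Those are the intersection windows.
The first common window of at least 75 minutes is 10:30-12:00, so the earliest start is 10:30.

10:30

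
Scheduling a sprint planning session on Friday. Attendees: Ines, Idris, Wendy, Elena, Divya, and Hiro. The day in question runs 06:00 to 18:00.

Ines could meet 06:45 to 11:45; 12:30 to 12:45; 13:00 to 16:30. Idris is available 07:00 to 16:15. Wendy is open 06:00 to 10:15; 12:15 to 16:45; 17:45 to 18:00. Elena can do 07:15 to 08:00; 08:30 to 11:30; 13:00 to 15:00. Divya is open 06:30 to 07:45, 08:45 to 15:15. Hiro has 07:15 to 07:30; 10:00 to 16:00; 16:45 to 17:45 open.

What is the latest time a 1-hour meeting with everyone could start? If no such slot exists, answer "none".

14:00

Ines ∩ Idris: 07:00-11:45, 12:30-12:45, 13:00-16:15.
Ines ∩ Idris ∩ Wendy: 07:00-10:15, 12:30-12:45, 13:00-16:15.
Ines ∩ Idris ∩ Wendy ∩ Elena: 07:15-08:00, 08:30-10:15, 13:00-15:00.
Ines ∩ Idris ∩ Wendy ∩ Elena ∩ Divya: 07:15-07:45, 08:45-10:15, 13:00-15:00.
Ines ∩ Idris ∩ Wendy ∩ Elena ∩ Divya ∩ Hiro: 07:15-07:30, 10:00-10:15, 13:00-15:00.
The last common window of at least 60 minutes is 13:00-15:00; a 60-minute meeting can start as late as 14:00 and still end by 15:00.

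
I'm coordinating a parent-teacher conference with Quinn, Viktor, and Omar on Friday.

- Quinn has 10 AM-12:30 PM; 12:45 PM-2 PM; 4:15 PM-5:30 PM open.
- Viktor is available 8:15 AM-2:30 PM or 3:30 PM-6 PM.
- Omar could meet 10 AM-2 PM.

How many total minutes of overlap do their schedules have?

Quinn ∩ Viktor: 10:00-12:30, 12:45-14:00, 16:15-17:30.
Quinn ∩ Viktor ∩ Omar: 10:00-12:30, 12:45-14:00.
So the common availability across everyone is 10:00-12:30, 12:45-14:00.
Summing the common windows: 150 + 75 = 225 minutes.

225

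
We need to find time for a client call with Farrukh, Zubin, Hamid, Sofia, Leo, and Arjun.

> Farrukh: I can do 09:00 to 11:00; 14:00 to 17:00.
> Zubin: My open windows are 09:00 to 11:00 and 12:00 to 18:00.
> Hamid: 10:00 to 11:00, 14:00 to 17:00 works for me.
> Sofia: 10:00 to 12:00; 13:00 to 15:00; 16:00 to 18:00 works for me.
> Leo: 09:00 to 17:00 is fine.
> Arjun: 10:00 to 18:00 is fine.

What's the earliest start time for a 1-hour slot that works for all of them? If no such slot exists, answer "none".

10:00

Farrukh ∩ Zubin: 09:00-11:00, 14:00-17:00.
Farrukh ∩ Zubin ∩ Hamid: 10:00-11:00, 14:00-17:00.
Farrukh ∩ Zubin ∩ Hamid ∩ Sofia: 10:00-11:00, 14:00-15:00, 16:00-17:00.
Farrukh ∩ Zubin ∩ Hamid ∩ Sofia ∩ Leo: 10:00-11:00, 14:00-15:00, 16:00-17:00.
Farrukh ∩ Zubin ∩ Hamid ∩ Sofia ∩ Leo ∩ Arjun: 10:00-11:00, 14:00-15:00, 16:00-17:00.
The first common window of at least 60 minutes is 10:00-11:00, so the earliest start is 10:00.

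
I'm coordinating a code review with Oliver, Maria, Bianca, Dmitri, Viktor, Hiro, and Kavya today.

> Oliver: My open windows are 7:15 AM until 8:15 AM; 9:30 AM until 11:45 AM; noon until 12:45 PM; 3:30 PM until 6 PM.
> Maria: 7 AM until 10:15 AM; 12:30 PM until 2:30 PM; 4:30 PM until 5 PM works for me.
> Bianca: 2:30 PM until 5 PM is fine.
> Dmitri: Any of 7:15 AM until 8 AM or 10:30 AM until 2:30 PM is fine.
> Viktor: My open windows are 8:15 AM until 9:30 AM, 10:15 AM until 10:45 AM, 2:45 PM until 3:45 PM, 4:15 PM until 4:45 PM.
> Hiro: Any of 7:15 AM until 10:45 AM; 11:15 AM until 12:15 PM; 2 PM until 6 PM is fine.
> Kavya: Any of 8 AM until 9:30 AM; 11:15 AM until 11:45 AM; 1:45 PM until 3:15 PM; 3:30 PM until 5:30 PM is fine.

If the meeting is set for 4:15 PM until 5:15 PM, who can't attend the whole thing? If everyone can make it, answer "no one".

Bianca, Dmitri, Maria, Viktor

Oliver: free for 16:15-17:15. Maria: not fully free for 16:15-17:15. Bianca: not fully free for 16:15-17:15. Dmitri: not fully free for 16:15-17:15. Viktor: not fully free for 16:15-17:15. Hiro: free for 16:15-17:15. Kavya: free for 16:15-17:15.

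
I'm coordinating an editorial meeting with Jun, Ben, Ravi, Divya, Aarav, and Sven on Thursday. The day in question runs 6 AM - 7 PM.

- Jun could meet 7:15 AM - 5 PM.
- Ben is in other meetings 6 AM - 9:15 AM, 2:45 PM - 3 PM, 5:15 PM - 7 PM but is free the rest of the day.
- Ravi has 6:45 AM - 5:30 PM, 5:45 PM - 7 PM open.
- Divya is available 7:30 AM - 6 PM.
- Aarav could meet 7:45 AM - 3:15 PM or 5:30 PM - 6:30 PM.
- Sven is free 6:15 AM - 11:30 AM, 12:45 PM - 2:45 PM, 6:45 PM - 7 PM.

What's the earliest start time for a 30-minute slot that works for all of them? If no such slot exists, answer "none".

09:15

Jun free: 07:15-17:00.
Ben free: 09:15-14:45, 15:00-17:15 (invert busy blocks within the working day).
Ravi free: 06:45-17:30, 17:45-19:00.
Divya free: 07:30-18:00.
Aarav free: 07:45-15:15, 17:30-18:30.
Sven free: 06:15-11:30, 12:45-14:45, 18:45-19:00.
Jun ∩ Ben: 09:15-14:45, 15:00-17:00.
Jun ∩ Ben ∩ Ravi: 09:15-14:45, 15:00-17:00.
Jun ∩ Ben ∩ Ravi ∩ Divya: 09:15-14:45, 15:00-17:00.
Jun ∩ Ben ∩ Ravi ∩ Divya ∩ Aarav: 09:15-14:45, 15:00-15:15.
Jun ∩ Ben ∩ Ravi ∩ Divya ∩ Aarav ∩ Sven: 09:15-11:30, 12:45-14:45.
The first common window of at least 30 minutes is 09:15-11:30, so the earliest start is 09:15.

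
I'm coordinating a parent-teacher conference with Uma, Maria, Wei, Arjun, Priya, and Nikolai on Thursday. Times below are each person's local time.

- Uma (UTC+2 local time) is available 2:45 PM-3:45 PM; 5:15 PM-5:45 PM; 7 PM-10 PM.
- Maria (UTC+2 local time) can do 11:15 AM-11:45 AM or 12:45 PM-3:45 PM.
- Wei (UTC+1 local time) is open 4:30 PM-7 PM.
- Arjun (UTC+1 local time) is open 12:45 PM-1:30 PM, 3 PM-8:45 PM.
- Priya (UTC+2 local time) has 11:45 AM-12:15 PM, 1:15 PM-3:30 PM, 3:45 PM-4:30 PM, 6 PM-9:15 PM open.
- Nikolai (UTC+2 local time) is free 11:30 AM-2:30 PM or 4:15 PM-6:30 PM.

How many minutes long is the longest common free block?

0

Uma in UTC: 12:45-13:45, 15:15-15:45, 17:00-20:00 (subtract 2h to convert from UTC+2).
Maria in UTC: 09:15-09:45, 10:45-13:45 (subtract 2h to convert from UTC+2).
Wei in UTC: 15:30-18:00 (subtract 1h to convert from UTC+1).
Arjun in UTC: 11:45-12:30, 14:00-19:45 (subtract 1h to convert from UTC+1).
Priya in UTC: 09:45-10:15, 11:15-13:30, 13:45-14:30, 16:00-19:15 (subtract 2h to convert from UTC+2).
Nikolai in UTC: 09:30-12:30, 14:15-16:30 (subtract 2h to convert from UTC+2).
Uma ∩ Maria: 12:45-13:45.
Uma ∩ Maria ∩ Wei: ∅.
Uma ∩ Maria ∩ Wei ∩ Arjun: ∅.
Uma ∩ Maria ∩ Wei ∩ Arjun ∩ Priya: ∅.
Uma ∩ Maria ∩ Wei ∩ Arjun ∩ Priya ∩ Nikolai: ∅.
There is no time when everyone is free.
No common window exists, so the longest block is 0 minutes.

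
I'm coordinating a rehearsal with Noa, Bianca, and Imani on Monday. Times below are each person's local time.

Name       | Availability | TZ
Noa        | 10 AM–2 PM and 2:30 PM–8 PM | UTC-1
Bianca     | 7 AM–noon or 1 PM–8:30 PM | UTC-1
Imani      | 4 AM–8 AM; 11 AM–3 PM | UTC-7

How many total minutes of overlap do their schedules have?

Noa in UTC: 11:00-15:00, 15:30-21:00 (add 1h to convert from UTC-1).
Bianca in UTC: 08:00-13:00, 14:00-21:30 (add 1h to convert from UTC-1).
Imani in UTC: 11:00-15:00, 18:00-22:00 (add 7h to convert from UTC-7).
Noa ∩ Bianca: 11:00-13:00, 14:00-15:00, 15:30-21:00.
Noa ∩ Bianca ∩ Imani: 11:00-13:00, 14:00-15:00, 18:00-21:00.
Summing the common windows: 120 + 60 + 180 = 360 minutes.

360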